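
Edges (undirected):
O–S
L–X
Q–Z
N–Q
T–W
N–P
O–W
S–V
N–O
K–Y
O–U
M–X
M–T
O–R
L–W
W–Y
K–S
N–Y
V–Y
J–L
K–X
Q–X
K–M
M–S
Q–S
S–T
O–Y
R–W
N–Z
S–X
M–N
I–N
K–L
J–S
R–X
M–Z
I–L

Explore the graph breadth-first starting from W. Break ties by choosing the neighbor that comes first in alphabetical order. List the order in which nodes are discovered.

W, L, O, R, T, Y, I, J, K, X, N, S, U, M, V, Q, P, Z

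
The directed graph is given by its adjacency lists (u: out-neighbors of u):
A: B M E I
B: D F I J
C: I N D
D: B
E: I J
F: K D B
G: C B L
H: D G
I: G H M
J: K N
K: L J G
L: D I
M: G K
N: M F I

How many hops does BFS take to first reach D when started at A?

2

Level 0: A
Level 1: B, E, I, M
Level 2: D, F, G, H, J, K
Level 3: C, L, N
D first appears at level 2.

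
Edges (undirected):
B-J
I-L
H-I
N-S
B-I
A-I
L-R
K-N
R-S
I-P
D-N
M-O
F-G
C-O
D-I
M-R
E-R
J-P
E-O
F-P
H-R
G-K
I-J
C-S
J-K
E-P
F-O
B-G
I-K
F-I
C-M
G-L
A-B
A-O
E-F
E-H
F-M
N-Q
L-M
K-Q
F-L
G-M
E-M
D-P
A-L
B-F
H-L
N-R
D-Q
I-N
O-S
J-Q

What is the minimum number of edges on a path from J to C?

4

Level 0: J
Level 1: B, I, K, P, Q
Level 2: A, D, E, F, G, H, L, N
Level 3: M, O, R, S
Level 4: C
C first appears at level 4.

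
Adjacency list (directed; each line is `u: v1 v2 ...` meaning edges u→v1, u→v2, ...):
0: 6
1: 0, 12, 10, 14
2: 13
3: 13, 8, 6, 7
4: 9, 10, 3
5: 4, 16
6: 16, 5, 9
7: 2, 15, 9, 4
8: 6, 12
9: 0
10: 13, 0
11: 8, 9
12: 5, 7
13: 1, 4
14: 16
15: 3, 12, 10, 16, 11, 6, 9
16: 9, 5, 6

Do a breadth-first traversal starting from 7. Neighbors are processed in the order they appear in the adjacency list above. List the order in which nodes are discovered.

Visit 7; enqueue 2, 15, 9, 4 → queue [2, 15, 9, 4]
Visit 2; enqueue 13 → queue [15, 9, 4, 13]
Visit 15; enqueue 3, 12, 10, 16, 11, 6 → queue [9, 4, 13, 3, 12, 10, 16, 11, 6]
Visit 9; enqueue 0 → queue [4, 13, 3, 12, 10, 16, 11, 6, 0]
Visit 4 → queue [13, 3, 12, 10, 16, 11, 6, 0]
Visit 13; enqueue 1 → queue [3, 12, 10, 16, 11, 6, 0, 1]
Visit 3; enqueue 8 → queue [12, 10, 16, 11, 6, 0, 1, 8]
Visit 12; enqueue 5 → queue [10, 16, 11, 6, 0, 1, 8, 5]
Visit 10 → queue [16, 11, 6, 0, 1, 8, 5]
Visit 16 → queue [11, 6, 0, 1, 8, 5]
Visit 11 → queue [6, 0, 1, 8, 5]
Visit 6 → queue [0, 1, 8, 5]
Visit 0 → queue [1, 8, 5]
Visit 1; enqueue 14 → queue [8, 5, 14]
Visit 8 → queue [5, 14]
Visit 5 → queue [14]
Visit 14 → queue []

7 -> 2 -> 15 -> 9 -> 4 -> 13 -> 3 -> 12 -> 10 -> 16 -> 11 -> 6 -> 0 -> 1 -> 8 -> 5 -> 14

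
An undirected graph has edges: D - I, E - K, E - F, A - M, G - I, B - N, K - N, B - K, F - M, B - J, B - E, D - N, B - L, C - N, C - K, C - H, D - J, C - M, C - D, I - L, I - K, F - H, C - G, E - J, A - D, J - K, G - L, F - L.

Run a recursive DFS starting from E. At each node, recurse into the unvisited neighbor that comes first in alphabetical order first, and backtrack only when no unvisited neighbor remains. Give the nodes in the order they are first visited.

Visit E
E → B
B → J
J → D
D → A
A → M
M → C
C → G
G → I
I → K
K → N
I → L
L → F
F → H

E, B, J, D, A, M, C, G, I, K, N, L, F, H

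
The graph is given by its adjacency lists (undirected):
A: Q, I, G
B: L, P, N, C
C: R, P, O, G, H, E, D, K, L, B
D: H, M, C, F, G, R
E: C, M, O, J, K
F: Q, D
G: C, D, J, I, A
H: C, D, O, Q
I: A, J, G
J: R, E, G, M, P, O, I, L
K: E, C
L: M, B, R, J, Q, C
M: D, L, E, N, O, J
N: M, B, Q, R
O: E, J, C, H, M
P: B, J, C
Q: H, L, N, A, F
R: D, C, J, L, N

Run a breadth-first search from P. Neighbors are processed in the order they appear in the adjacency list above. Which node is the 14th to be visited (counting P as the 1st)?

Visit P; enqueue B, J, C → queue [B, J, C]
Visit B; enqueue L, N → queue [J, C, L, N]
Visit J; enqueue R, E, G, M, O, I → queue [C, L, N, R, E, G, M, O, I]
Visit C; enqueue H, D, K → queue [L, N, R, E, G, M, O, I, H, D, K]
Visit L; enqueue Q → queue [N, R, E, G, M, O, I, H, D, K, Q]
Visit N → queue [R, E, G, M, O, I, H, D, K, Q]
Visit R → queue [E, G, M, O, I, H, D, K, Q]
Visit E → queue [G, M, O, I, H, D, K, Q]
Visit G; enqueue A → queue [M, O, I, H, D, K, Q, A]
Visit M → queue [O, I, H, D, K, Q, A]
Visit O → queue [I, H, D, K, Q, A]
Visit I → queue [H, D, K, Q, A]
Visit H → queue [D, K, Q, A]
Visit D; enqueue F → queue [K, Q, A, F]
Visit K → queue [Q, A, F]
Visit Q → queue [A, F]
Visit A → queue [F]
Visit F → queue []

Visit order: P, B, J, C, L, N, R, E, G, M, O, I, H, D, K, Q, A, F

D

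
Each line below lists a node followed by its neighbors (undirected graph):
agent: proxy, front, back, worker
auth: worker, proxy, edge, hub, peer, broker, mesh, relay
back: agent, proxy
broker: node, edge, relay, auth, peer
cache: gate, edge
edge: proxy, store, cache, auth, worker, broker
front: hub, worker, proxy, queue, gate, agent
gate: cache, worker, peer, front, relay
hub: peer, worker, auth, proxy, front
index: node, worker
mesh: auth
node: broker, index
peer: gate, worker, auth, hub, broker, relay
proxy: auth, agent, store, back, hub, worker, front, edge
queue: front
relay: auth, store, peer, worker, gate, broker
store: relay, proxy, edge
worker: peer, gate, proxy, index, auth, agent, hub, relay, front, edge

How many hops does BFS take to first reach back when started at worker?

Level 0: worker
Level 1: agent, auth, edge, front, gate, hub, index, peer, proxy, relay
Level 2: back, broker, cache, mesh, node, queue, store
back first appears at level 2.

2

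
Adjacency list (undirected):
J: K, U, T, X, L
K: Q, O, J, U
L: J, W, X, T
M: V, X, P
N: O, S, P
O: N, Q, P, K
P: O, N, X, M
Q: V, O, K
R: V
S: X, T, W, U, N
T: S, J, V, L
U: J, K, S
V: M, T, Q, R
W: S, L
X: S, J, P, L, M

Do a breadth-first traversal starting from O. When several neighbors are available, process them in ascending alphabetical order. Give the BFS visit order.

O, K, N, P, Q, J, U, S, M, X, V, L, T, W, R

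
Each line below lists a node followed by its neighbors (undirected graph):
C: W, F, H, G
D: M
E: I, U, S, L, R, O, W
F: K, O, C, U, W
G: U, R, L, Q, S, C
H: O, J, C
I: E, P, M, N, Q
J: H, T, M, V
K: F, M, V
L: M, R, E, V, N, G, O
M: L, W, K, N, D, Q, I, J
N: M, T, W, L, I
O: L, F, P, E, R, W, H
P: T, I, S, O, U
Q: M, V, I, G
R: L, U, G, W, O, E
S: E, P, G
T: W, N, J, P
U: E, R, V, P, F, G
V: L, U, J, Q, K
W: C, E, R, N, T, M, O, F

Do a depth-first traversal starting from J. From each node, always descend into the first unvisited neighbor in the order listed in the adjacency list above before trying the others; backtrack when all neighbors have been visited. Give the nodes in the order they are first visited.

Visit J
J → H
H → O
O → L
L → M
M → W
W → C
C → F
F → K
K → V
V → U
U → E
E → I
I → P
P → T
T → N
P → S
S → G
G → R
G → Q
M → D

J -> H -> O -> L -> M -> W -> C -> F -> K -> V -> U -> E -> I -> P -> T -> N -> S -> G -> R -> Q -> D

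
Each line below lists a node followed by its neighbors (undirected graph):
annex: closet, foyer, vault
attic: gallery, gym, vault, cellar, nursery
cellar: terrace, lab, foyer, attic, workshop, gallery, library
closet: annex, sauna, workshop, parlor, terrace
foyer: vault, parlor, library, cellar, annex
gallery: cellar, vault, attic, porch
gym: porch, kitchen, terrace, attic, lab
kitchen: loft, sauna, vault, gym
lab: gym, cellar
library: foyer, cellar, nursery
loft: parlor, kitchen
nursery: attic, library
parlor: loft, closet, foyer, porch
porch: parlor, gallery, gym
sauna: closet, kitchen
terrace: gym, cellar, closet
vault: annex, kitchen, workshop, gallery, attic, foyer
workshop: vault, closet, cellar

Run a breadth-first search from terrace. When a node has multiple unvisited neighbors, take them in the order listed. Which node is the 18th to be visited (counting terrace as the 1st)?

nursery

Visit terrace; enqueue gym, cellar, closet → queue [gym, cellar, closet]
Visit gym; enqueue porch, kitchen, attic, lab → queue [cellar, closet, porch, kitchen, attic, lab]
Visit cellar; enqueue foyer, workshop, gallery, library → queue [closet, porch, kitchen, attic, lab, foyer, workshop, gallery, library]
Visit closet; enqueue annex, sauna, parlor → queue [porch, kitchen, attic, lab, foyer, workshop, gallery, library, annex, sauna, parlor]
Visit porch → queue [kitchen, attic, lab, foyer, workshop, gallery, library, annex, sauna, parlor]
Visit kitchen; enqueue loft, vault → queue [attic, lab, foyer, workshop, gallery, library, annex, sauna, parlor, loft, vault]
Visit attic; enqueue nursery → queue [lab, foyer, workshop, gallery, library, annex, sauna, parlor, loft, vault, nursery]
Visit lab → queue [foyer, workshop, gallery, library, annex, sauna, parlor, loft, vault, nursery]
Visit foyer → queue [workshop, gallery, library, annex, sauna, parlor, loft, vault, nursery]
Visit workshop → queue [gallery, library, annex, sauna, parlor, loft, vault, nursery]
Visit gallery → queue [library, annex, sauna, parlor, loft, vault, nursery]
Visit library → queue [annex, sauna, parlor, loft, vault, nursery]
Visit annex → queue [sauna, parlor, loft, vault, nursery]
Visit sauna → queue [parlor, loft, vault, nursery]
Visit parlor → queue [loft, vault, nursery]
Visit loft → queue [vault, nursery]
Visit vault → queue [nursery]
Visit nursery → queue []

Visit order: terrace, gym, cellar, closet, porch, kitchen, attic, lab, foyer, workshop, gallery, library, annex, sauna, parlor, loft, vault, nursery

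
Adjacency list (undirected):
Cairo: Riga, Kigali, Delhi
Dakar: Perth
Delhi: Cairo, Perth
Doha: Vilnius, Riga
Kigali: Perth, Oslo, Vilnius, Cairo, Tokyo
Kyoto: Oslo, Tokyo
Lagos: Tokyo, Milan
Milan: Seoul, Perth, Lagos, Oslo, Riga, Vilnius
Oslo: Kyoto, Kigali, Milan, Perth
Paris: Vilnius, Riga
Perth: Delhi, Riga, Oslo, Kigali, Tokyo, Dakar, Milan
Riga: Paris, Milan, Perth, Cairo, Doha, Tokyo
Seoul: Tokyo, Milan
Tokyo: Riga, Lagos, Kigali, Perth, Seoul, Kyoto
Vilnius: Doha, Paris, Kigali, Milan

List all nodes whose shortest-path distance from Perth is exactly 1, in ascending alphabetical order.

Dakar, Delhi, Kigali, Milan, Oslo, Riga, Tokyo

Level 0: Perth
Level 1: Dakar, Delhi, Kigali, Milan, Oslo, Riga, Tokyo
Level 2: Cairo, Doha, Kyoto, Lagos, Paris, Seoul, Vilnius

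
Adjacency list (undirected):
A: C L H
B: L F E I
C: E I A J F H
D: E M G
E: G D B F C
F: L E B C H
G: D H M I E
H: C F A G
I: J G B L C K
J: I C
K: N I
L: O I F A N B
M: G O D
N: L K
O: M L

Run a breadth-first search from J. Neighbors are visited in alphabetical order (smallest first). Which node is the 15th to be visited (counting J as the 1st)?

Visit J; enqueue C, I → queue [C, I]
Visit C; enqueue A, E, F, H → queue [I, A, E, F, H]
Visit I; enqueue B, G, K, L → queue [A, E, F, H, B, G, K, L]
Visit A → queue [E, F, H, B, G, K, L]
Visit E; enqueue D → queue [F, H, B, G, K, L, D]
Visit F → queue [H, B, G, K, L, D]
Visit H → queue [B, G, K, L, D]
Visit B → queue [G, K, L, D]
Visit G; enqueue M → queue [K, L, D, M]
Visit K; enqueue N → queue [L, D, M, N]
Visit L; enqueue O → queue [D, M, N, O]
Visit D → queue [M, N, O]
Visit M → queue [N, O]
Visit N → queue [O]
Visit O → queue []

Visit order: J, C, I, A, E, F, H, B, G, K, L, D, M, N, O

O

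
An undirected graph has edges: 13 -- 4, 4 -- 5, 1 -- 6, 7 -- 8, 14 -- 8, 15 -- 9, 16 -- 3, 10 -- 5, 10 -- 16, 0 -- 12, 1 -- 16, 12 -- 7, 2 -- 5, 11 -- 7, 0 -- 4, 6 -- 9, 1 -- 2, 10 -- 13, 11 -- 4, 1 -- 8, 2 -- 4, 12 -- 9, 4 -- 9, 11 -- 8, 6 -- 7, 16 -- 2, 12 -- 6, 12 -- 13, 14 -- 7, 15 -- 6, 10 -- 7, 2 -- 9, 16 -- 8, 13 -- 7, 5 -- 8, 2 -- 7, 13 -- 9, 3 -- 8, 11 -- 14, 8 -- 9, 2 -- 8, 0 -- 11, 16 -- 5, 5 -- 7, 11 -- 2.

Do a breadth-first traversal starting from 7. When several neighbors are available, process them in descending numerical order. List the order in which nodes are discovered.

7, 14, 13, 12, 11, 10, 8, 6, 5, 2, 9, 4, 0, 16, 3, 1, 15

Visit 7; enqueue 14, 13, 12, 11, 10, 8, 6, 5, 2 → queue [14, 13, 12, 11, 10, 8, 6, 5, 2]
Visit 14 → queue [13, 12, 11, 10, 8, 6, 5, 2]
Visit 13; enqueue 9, 4 → queue [12, 11, 10, 8, 6, 5, 2, 9, 4]
Visit 12; enqueue 0 → queue [11, 10, 8, 6, 5, 2, 9, 4, 0]
Visit 11 → queue [10, 8, 6, 5, 2, 9, 4, 0]
Visit 10; enqueue 16 → queue [8, 6, 5, 2, 9, 4, 0, 16]
Visit 8; enqueue 3, 1 → queue [6, 5, 2, 9, 4, 0, 16, 3, 1]
Visit 6; enqueue 15 → queue [5, 2, 9, 4, 0, 16, 3, 1, 15]
Visit 5 → queue [2, 9, 4, 0, 16, 3, 1, 15]
Visit 2 → queue [9, 4, 0, 16, 3, 1, 15]
Visit 9 → queue [4, 0, 16, 3, 1, 15]
Visit 4 → queue [0, 16, 3, 1, 15]
Visit 0 → queue [16, 3, 1, 15]
Visit 16 → queue [3, 1, 15]
Visit 3 → queue [1, 15]
Visit 1 → queue [15]
Visit 15 → queue []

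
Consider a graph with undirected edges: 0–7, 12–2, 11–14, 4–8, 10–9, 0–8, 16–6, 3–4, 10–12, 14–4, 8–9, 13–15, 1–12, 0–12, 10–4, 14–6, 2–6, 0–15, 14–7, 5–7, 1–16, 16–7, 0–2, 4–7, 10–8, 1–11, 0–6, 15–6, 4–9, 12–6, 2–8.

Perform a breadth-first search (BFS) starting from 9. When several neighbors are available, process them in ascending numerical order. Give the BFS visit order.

Visit 9; enqueue 4, 8, 10 → queue [4, 8, 10]
Visit 4; enqueue 3, 7, 14 → queue [8, 10, 3, 7, 14]
Visit 8; enqueue 0, 2 → queue [10, 3, 7, 14, 0, 2]
Visit 10; enqueue 12 → queue [3, 7, 14, 0, 2, 12]
Visit 3 → queue [7, 14, 0, 2, 12]
Visit 7; enqueue 5, 16 → queue [14, 0, 2, 12, 5, 16]
Visit 14; enqueue 6, 11 → queue [0, 2, 12, 5, 16, 6, 11]
Visit 0; enqueue 15 → queue [2, 12, 5, 16, 6, 11, 15]
Visit 2 → queue [12, 5, 16, 6, 11, 15]
Visit 12; enqueue 1 → queue [5, 16, 6, 11, 15, 1]
Visit 5 → queue [16, 6, 11, 15, 1]
Visit 16 → queue [6, 11, 15, 1]
Visit 6 → queue [11, 15, 1]
Visit 11 → queue [15, 1]
Visit 15; enqueue 13 → queue [1, 13]
Visit 1 → queue [13]
Visit 13 → queue []

9 4 8 10 3 7 14 0 2 12 5 16 6 11 15 1 13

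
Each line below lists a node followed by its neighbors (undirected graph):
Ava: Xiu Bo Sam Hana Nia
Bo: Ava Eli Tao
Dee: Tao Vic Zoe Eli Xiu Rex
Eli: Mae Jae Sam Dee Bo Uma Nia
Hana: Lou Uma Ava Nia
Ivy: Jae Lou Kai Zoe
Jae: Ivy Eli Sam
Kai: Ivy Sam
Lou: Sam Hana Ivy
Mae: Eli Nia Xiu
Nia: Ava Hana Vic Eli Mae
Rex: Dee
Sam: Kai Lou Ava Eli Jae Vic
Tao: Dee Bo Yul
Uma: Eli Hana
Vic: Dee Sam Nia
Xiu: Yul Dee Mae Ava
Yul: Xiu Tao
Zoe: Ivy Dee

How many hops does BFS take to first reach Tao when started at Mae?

3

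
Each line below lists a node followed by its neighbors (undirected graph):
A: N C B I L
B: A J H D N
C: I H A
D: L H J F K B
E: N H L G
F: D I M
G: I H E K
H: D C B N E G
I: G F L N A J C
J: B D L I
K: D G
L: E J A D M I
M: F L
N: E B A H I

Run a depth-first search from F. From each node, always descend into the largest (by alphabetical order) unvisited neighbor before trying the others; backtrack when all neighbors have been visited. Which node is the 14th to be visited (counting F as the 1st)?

E

Visit F
F → M
M → L
L → J
J → I
I → N
N → H
H → G
G → K
K → D
D → B
B → A
A → C
G → E

Visit order: F, M, L, J, I, N, H, G, K, D, B, A, C, E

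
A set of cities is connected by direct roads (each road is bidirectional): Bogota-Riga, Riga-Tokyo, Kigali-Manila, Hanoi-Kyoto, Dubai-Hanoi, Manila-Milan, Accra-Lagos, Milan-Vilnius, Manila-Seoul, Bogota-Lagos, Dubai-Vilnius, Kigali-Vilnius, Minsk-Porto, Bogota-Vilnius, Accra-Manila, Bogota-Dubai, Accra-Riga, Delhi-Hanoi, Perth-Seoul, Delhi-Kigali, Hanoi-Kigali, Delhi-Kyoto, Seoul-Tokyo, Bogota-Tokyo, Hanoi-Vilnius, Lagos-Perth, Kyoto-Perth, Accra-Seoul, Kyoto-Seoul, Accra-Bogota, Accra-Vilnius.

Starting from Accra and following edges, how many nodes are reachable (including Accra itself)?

BFS from Accra visits: Accra, Bogota, Lagos, Manila, Riga, Seoul, Vilnius, Dubai, Tokyo, Perth, Kigali, Milan, Kyoto, Hanoi, Delhi
Reachable nodes: 15 of 17 total.

15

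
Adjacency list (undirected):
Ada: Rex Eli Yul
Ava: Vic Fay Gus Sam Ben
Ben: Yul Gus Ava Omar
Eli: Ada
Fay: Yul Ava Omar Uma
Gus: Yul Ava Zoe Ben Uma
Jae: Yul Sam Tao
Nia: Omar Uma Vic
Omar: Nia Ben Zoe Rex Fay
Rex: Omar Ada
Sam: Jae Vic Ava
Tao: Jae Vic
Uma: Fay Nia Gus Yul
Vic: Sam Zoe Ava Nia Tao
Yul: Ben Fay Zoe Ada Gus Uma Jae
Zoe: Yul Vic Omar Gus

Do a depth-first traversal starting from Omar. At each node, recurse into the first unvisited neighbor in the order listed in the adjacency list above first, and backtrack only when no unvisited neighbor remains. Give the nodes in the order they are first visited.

Visit Omar
Omar → Nia
Nia → Uma
Uma → Fay
Fay → Yul
Yul → Ben
Ben → Gus
Gus → Ava
Ava → Vic
Vic → Sam
Sam → Jae
Jae → Tao
Vic → Zoe
Yul → Ada
Ada → Rex
Ada → Eli

Omar, Nia, Uma, Fay, Yul, Ben, Gus, Ava, Vic, Sam, Jae, Tao, Zoe, Ada, Rex, Eli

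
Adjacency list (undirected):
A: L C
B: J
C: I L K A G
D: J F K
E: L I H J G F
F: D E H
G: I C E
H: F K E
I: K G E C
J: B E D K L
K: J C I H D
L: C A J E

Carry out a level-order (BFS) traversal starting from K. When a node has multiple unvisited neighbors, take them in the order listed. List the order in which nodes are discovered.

Visit K; enqueue J, C, I, H, D → queue [J, C, I, H, D]
Visit J; enqueue B, E, L → queue [C, I, H, D, B, E, L]
Visit C; enqueue A, G → queue [I, H, D, B, E, L, A, G]
Visit I → queue [H, D, B, E, L, A, G]
Visit H; enqueue F → queue [D, B, E, L, A, G, F]
Visit D → queue [B, E, L, A, G, F]
Visit B → queue [E, L, A, G, F]
Visit E → queue [L, A, G, F]
Visit L → queue [A, G, F]
Visit A → queue [G, F]
Visit G → queue [F]
Visit F → queue []

K J C I H D B E L A G F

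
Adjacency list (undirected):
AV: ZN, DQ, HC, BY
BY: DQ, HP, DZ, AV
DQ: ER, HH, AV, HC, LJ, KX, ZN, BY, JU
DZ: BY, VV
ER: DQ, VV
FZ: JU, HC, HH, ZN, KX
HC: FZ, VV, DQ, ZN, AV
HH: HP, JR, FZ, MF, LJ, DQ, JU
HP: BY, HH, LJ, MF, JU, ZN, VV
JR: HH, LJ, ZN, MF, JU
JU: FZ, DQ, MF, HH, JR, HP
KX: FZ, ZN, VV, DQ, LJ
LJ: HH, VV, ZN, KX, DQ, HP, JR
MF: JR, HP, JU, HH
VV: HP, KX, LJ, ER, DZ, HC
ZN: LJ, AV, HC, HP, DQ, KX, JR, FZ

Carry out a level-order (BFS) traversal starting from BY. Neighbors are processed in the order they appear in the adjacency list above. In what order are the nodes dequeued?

BY, DQ, HP, DZ, AV, ER, HH, HC, LJ, KX, ZN, JU, MF, VV, JR, FZ

Visit BY; enqueue DQ, HP, DZ, AV → queue [DQ, HP, DZ, AV]
Visit DQ; enqueue ER, HH, HC, LJ, KX, ZN, JU → queue [HP, DZ, AV, ER, HH, HC, LJ, KX, ZN, JU]
Visit HP; enqueue MF, VV → queue [DZ, AV, ER, HH, HC, LJ, KX, ZN, JU, MF, VV]
Visit DZ → queue [AV, ER, HH, HC, LJ, KX, ZN, JU, MF, VV]
Visit AV → queue [ER, HH, HC, LJ, KX, ZN, JU, MF, VV]
Visit ER → queue [HH, HC, LJ, KX, ZN, JU, MF, VV]
Visit HH; enqueue JR, FZ → queue [HC, LJ, KX, ZN, JU, MF, VV, JR, FZ]
Visit HC → queue [LJ, KX, ZN, JU, MF, VV, JR, FZ]
Visit LJ → queue [KX, ZN, JU, MF, VV, JR, FZ]
Visit KX → queue [ZN, JU, MF, VV, JR, FZ]
Visit ZN → queue [JU, MF, VV, JR, FZ]
Visit JU → queue [MF, VV, JR, FZ]
Visit MF → queue [VV, JR, FZ]
Visit VV → queue [JR, FZ]
Visit JR → queue [FZ]
Visit FZ → queue []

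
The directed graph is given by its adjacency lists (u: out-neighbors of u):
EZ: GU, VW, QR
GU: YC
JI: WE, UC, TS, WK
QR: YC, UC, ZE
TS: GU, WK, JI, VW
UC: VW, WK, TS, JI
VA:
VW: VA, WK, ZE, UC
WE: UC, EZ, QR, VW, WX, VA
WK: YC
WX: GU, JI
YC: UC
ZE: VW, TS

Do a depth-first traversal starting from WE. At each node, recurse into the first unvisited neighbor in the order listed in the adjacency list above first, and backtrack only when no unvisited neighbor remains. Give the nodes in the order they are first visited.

Visit WE
WE → UC
UC → VW
VW → VA
VW → WK
WK → YC
VW → ZE
ZE → TS
TS → GU
TS → JI
WE → EZ
EZ → QR
WE → WX

WE -> UC -> VW -> VA -> WK -> YC -> ZE -> TS -> GU -> JI -> EZ -> QR -> WX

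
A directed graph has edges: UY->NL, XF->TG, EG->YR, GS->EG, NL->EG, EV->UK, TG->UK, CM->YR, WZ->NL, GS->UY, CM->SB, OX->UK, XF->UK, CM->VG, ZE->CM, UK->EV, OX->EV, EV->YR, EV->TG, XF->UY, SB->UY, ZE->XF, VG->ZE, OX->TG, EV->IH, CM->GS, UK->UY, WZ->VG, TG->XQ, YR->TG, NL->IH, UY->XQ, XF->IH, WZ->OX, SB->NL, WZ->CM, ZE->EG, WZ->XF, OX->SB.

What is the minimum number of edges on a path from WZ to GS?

Level 0: WZ
Level 1: CM, NL, OX, VG, XF
Level 2: EG, EV, GS, IH, SB, TG, UK, UY, YR, ZE
Level 3: XQ
GS first appears at level 2.

2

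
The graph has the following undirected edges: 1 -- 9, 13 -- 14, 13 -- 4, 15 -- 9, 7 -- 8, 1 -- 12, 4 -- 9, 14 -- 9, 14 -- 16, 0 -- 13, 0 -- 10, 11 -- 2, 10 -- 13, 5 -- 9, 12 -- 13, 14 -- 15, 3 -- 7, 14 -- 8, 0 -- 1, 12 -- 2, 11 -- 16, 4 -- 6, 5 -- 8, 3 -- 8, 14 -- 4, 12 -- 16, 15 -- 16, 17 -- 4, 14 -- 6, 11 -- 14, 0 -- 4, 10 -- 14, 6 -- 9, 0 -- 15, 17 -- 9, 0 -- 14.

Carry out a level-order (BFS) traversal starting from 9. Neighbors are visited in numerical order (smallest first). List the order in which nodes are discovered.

9, 1, 4, 5, 6, 14, 15, 17, 0, 12, 13, 8, 10, 11, 16, 2, 3, 7

Visit 9; enqueue 1, 4, 5, 6, 14, 15, 17 → queue [1, 4, 5, 6, 14, 15, 17]
Visit 1; enqueue 0, 12 → queue [4, 5, 6, 14, 15, 17, 0, 12]
Visit 4; enqueue 13 → queue [5, 6, 14, 15, 17, 0, 12, 13]
Visit 5; enqueue 8 → queue [6, 14, 15, 17, 0, 12, 13, 8]
Visit 6 → queue [14, 15, 17, 0, 12, 13, 8]
Visit 14; enqueue 10, 11, 16 → queue [15, 17, 0, 12, 13, 8, 10, 11, 16]
Visit 15 → queue [17, 0, 12, 13, 8, 10, 11, 16]
Visit 17 → queue [0, 12, 13, 8, 10, 11, 16]
Visit 0 → queue [12, 13, 8, 10, 11, 16]
Visit 12; enqueue 2 → queue [13, 8, 10, 11, 16, 2]
Visit 13 → queue [8, 10, 11, 16, 2]
Visit 8; enqueue 3, 7 → queue [10, 11, 16, 2, 3, 7]
Visit 10 → queue [11, 16, 2, 3, 7]
Visit 11 → queue [16, 2, 3, 7]
Visit 16 → queue [2, 3, 7]
Visit 2 → queue [3, 7]
Visit 3 → queue [7]
Visit 7 → queue []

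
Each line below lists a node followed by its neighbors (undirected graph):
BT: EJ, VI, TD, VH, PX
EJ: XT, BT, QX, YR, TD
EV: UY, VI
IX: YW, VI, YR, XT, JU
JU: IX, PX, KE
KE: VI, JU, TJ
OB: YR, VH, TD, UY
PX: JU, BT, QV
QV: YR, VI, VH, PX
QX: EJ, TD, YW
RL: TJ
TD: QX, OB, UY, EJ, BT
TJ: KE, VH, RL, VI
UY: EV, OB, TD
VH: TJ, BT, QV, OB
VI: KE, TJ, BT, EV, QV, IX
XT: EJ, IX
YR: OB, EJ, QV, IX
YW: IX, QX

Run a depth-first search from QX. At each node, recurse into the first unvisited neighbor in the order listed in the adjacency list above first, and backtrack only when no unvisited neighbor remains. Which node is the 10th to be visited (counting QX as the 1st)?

Visit QX
QX → EJ
EJ → XT
XT → IX
IX → YW
IX → VI
VI → KE
KE → JU
JU → PX
PX → BT
BT → TD
TD → OB
OB → YR
YR → QV
QV → VH
VH → TJ
TJ → RL
OB → UY
UY → EV

Visit order: QX, EJ, XT, IX, YW, VI, KE, JU, PX, BT, TD, OB, YR, QV, VH, TJ, RL, UY, EV

BT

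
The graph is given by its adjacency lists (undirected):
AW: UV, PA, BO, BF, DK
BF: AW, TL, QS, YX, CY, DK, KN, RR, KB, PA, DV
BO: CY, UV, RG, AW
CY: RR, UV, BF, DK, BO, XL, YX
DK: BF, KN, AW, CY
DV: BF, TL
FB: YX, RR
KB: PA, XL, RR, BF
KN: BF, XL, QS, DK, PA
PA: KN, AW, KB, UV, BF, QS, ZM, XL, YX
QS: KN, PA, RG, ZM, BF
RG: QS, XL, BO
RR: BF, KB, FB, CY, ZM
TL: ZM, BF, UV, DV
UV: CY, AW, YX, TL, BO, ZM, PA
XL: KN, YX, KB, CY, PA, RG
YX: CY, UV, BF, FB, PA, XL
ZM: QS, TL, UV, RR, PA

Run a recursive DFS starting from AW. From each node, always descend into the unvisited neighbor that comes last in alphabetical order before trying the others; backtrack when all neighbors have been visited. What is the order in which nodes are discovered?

AW → UV → ZM → TL → DV → BF → YX → XL → RG → QS → PA → KN → DK → CY → RR → KB → FB → BO

Visit AW
AW → UV
UV → ZM
ZM → TL
TL → DV
DV → BF
BF → YX
YX → XL
XL → RG
RG → QS
QS → PA
PA → KN
KN → DK
DK → CY
CY → RR
RR → KB
RR → FB
CY → BO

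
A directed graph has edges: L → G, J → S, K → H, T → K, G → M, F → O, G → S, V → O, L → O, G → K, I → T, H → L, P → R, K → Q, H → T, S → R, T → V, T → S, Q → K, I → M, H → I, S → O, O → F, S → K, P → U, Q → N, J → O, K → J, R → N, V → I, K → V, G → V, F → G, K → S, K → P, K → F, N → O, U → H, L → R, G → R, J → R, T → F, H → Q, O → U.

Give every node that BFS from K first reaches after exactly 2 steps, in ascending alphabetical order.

G, I, L, N, O, R, T, U

Level 0: K
Level 1: F, H, J, P, Q, S, V
Level 2: G, I, L, N, O, R, T, U
Level 3: M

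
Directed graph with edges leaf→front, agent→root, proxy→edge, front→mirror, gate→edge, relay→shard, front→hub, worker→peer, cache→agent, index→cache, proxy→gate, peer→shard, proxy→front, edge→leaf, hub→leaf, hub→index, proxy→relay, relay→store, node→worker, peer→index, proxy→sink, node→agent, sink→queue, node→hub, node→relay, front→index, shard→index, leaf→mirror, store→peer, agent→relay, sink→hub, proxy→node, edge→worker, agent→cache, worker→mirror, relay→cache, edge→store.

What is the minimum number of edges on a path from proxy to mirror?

2

Level 0: proxy
Level 1: edge, front, gate, node, relay, sink
Level 2: agent, cache, hub, index, leaf, mirror, queue, shard, store, worker
Level 3: peer, root
mirror first appears at level 2.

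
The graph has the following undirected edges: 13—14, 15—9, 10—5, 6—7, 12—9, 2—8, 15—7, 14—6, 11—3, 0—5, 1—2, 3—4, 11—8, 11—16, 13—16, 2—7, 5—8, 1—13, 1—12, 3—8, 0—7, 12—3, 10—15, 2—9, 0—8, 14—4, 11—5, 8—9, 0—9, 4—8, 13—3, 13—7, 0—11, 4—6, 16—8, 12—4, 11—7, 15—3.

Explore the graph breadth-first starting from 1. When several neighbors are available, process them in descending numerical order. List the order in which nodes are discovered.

Visit 1; enqueue 13, 12, 2 → queue [13, 12, 2]
Visit 13; enqueue 16, 14, 7, 3 → queue [12, 2, 16, 14, 7, 3]
Visit 12; enqueue 9, 4 → queue [2, 16, 14, 7, 3, 9, 4]
Visit 2; enqueue 8 → queue [16, 14, 7, 3, 9, 4, 8]
Visit 16; enqueue 11 → queue [14, 7, 3, 9, 4, 8, 11]
Visit 14; enqueue 6 → queue [7, 3, 9, 4, 8, 11, 6]
Visit 7; enqueue 15, 0 → queue [3, 9, 4, 8, 11, 6, 15, 0]
Visit 3 → queue [9, 4, 8, 11, 6, 15, 0]
Visit 9 → queue [4, 8, 11, 6, 15, 0]
Visit 4 → queue [8, 11, 6, 15, 0]
Visit 8; enqueue 5 → queue [11, 6, 15, 0, 5]
Visit 11 → queue [6, 15, 0, 5]
Visit 6 → queue [15, 0, 5]
Visit 15; enqueue 10 → queue [0, 5, 10]
Visit 0 → queue [5, 10]
Visit 5 → queue [10]
Visit 10 → queue []

1, 13, 12, 2, 16, 14, 7, 3, 9, 4, 8, 11, 6, 15, 0, 5, 10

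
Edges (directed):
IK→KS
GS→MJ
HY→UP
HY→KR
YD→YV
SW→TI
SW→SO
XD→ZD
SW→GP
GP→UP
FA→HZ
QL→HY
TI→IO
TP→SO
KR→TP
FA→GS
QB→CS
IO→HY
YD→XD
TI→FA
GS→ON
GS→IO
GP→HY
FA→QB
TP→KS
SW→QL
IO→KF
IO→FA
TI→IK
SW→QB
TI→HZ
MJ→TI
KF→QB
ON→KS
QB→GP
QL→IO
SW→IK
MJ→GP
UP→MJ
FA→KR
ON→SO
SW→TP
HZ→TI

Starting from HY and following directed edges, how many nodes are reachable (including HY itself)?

18

BFS from HY visits: HY, UP, KR, MJ, TP, TI, GP, SO, KS, IO, IK, HZ, FA, KF, QB, GS, CS, ON
Reachable nodes: 18 of 24 total.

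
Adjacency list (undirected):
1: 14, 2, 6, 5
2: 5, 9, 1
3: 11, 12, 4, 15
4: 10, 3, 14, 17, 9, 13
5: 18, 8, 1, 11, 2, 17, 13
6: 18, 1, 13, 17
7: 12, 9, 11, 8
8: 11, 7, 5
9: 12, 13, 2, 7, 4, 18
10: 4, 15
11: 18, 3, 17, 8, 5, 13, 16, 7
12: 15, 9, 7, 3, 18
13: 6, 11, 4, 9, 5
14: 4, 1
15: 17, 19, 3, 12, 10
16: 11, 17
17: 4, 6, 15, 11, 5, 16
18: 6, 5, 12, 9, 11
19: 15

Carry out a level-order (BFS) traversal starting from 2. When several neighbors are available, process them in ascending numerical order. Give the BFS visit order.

Visit 2; enqueue 1, 5, 9 → queue [1, 5, 9]
Visit 1; enqueue 6, 14 → queue [5, 9, 6, 14]
Visit 5; enqueue 8, 11, 13, 17, 18 → queue [9, 6, 14, 8, 11, 13, 17, 18]
Visit 9; enqueue 4, 7, 12 → queue [6, 14, 8, 11, 13, 17, 18, 4, 7, 12]
Visit 6 → queue [14, 8, 11, 13, 17, 18, 4, 7, 12]
Visit 14 → queue [8, 11, 13, 17, 18, 4, 7, 12]
Visit 8 → queue [11, 13, 17, 18, 4, 7, 12]
Visit 11; enqueue 3, 16 → queue [13, 17, 18, 4, 7, 12, 3, 16]
Visit 13 → queue [17, 18, 4, 7, 12, 3, 16]
Visit 17; enqueue 15 → queue [18, 4, 7, 12, 3, 16, 15]
Visit 18 → queue [4, 7, 12, 3, 16, 15]
Visit 4; enqueue 10 → queue [7, 12, 3, 16, 15, 10]
Visit 7 → queue [12, 3, 16, 15, 10]
Visit 12 → queue [3, 16, 15, 10]
Visit 3 → queue [16, 15, 10]
Visit 16 → queue [15, 10]
Visit 15; enqueue 19 → queue [10, 19]
Visit 10 → queue [19]
Visit 19 → queue []

2 -> 1 -> 5 -> 9 -> 6 -> 14 -> 8 -> 11 -> 13 -> 17 -> 18 -> 4 -> 7 -> 12 -> 3 -> 16 -> 15 -> 10 -> 19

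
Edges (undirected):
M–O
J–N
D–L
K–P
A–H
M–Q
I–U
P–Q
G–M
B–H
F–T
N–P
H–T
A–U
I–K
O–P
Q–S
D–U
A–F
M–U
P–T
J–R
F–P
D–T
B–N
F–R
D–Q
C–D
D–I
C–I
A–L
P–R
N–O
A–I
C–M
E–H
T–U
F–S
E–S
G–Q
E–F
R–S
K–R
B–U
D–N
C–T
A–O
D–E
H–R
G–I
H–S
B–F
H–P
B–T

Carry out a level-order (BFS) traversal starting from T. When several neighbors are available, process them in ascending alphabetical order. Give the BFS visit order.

T B C D F H P U N I M E L Q A R S K O J G

Visit T; enqueue B, C, D, F, H, P, U → queue [B, C, D, F, H, P, U]
Visit B; enqueue N → queue [C, D, F, H, P, U, N]
Visit C; enqueue I, M → queue [D, F, H, P, U, N, I, M]
Visit D; enqueue E, L, Q → queue [F, H, P, U, N, I, M, E, L, Q]
Visit F; enqueue A, R, S → queue [H, P, U, N, I, M, E, L, Q, A, R, S]
Visit H → queue [P, U, N, I, M, E, L, Q, A, R, S]
Visit P; enqueue K, O → queue [U, N, I, M, E, L, Q, A, R, S, K, O]
Visit U → queue [N, I, M, E, L, Q, A, R, S, K, O]
Visit N; enqueue J → queue [I, M, E, L, Q, A, R, S, K, O, J]
Visit I; enqueue G → queue [M, E, L, Q, A, R, S, K, O, J, G]
Visit M → queue [E, L, Q, A, R, S, K, O, J, G]
Visit E → queue [L, Q, A, R, S, K, O, J, G]
Visit L → queue [Q, A, R, S, K, O, J, G]
Visit Q → queue [A, R, S, K, O, J, G]
Visit A → queue [R, S, K, O, J, G]
Visit R → queue [S, K, O, J, G]
Visit S → queue [K, O, J, G]
Visit K → queue [O, J, G]
Visit O → queue [J, G]
Visit J → queue [G]
Visit G → queue []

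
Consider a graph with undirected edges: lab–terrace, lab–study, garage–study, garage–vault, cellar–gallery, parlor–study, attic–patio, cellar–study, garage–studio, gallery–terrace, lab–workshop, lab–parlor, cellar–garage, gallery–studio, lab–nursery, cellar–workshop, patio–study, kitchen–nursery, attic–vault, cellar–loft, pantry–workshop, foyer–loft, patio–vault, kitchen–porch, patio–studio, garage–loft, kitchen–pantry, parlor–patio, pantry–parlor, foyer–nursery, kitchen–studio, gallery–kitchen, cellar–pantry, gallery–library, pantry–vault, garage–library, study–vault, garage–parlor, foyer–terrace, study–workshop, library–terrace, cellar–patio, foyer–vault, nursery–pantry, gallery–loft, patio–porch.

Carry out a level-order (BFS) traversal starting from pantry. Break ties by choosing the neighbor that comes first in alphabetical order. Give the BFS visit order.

pantry -> cellar -> kitchen -> nursery -> parlor -> vault -> workshop -> gallery -> garage -> loft -> patio -> study -> porch -> studio -> foyer -> lab -> attic -> library -> terrace

Visit pantry; enqueue cellar, kitchen, nursery, parlor, vault, workshop → queue [cellar, kitchen, nursery, parlor, vault, workshop]
Visit cellar; enqueue gallery, garage, loft, patio, study → queue [kitchen, nursery, parlor, vault, workshop, gallery, garage, loft, patio, study]
Visit kitchen; enqueue porch, studio → queue [nursery, parlor, vault, workshop, gallery, garage, loft, patio, study, porch, studio]
Visit nursery; enqueue foyer, lab → queue [parlor, vault, workshop, gallery, garage, loft, patio, study, porch, studio, foyer, lab]
Visit parlor → queue [vault, workshop, gallery, garage, loft, patio, study, porch, studio, foyer, lab]
Visit vault; enqueue attic → queue [workshop, gallery, garage, loft, patio, study, porch, studio, foyer, lab, attic]
Visit workshop → queue [gallery, garage, loft, patio, study, porch, studio, foyer, lab, attic]
Visit gallery; enqueue library, terrace → queue [garage, loft, patio, study, porch, studio, foyer, lab, attic, library, terrace]
Visit garage → queue [loft, patio, study, porch, studio, foyer, lab, attic, library, terrace]
Visit loft → queue [patio, study, porch, studio, foyer, lab, attic, library, terrace]
Visit patio → queue [study, porch, studio, foyer, lab, attic, library, terrace]
Visit study → queue [porch, studio, foyer, lab, attic, library, terrace]
Visit porch → queue [studio, foyer, lab, attic, library, terrace]
Visit studio → queue [foyer, lab, attic, library, terrace]
Visit foyer → queue [lab, attic, library, terrace]
Visit lab → queue [attic, library, terrace]
Visit attic → queue [library, terrace]
Visit library → queue [terrace]
Visit terrace → queue []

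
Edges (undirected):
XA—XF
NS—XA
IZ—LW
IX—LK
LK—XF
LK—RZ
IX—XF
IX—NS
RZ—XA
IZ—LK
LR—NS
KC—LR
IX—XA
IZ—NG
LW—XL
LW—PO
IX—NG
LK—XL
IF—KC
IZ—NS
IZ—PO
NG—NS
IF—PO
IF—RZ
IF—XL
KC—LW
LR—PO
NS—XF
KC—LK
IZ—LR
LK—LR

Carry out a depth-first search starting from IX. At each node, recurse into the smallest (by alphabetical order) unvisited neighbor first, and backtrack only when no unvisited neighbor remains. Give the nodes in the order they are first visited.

IX, LK, IZ, LR, KC, IF, PO, LW, XL, RZ, XA, NS, NG, XF

Visit IX
IX → LK
LK → IZ
IZ → LR
LR → KC
KC → IF
IF → PO
PO → LW
LW → XL
IF → RZ
RZ → XA
XA → NS
NS → NG
NS → XF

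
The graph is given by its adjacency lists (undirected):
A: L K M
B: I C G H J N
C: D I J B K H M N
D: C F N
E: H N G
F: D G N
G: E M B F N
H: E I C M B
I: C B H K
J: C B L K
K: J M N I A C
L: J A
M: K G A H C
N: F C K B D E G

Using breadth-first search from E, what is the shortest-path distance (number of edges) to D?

2

Level 0: E
Level 1: G, H, N
Level 2: B, C, D, F, I, K, M
Level 3: A, J
Level 4: L
D first appears at level 2.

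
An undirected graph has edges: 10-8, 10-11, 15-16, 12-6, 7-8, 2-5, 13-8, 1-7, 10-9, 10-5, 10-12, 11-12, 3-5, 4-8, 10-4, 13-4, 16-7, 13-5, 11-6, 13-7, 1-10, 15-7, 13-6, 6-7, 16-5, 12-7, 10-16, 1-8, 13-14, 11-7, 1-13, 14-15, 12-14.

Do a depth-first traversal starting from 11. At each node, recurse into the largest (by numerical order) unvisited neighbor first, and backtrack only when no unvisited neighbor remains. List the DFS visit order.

11 → 12 → 14 → 15 → 16 → 10 → 9 → 8 → 13 → 7 → 6 → 1 → 5 → 3 → 2 → 4

Visit 11
11 → 12
12 → 14
14 → 15
15 → 16
16 → 10
10 → 9
10 → 8
8 → 13
13 → 7
7 → 6
7 → 1
13 → 5
5 → 3
5 → 2
13 → 4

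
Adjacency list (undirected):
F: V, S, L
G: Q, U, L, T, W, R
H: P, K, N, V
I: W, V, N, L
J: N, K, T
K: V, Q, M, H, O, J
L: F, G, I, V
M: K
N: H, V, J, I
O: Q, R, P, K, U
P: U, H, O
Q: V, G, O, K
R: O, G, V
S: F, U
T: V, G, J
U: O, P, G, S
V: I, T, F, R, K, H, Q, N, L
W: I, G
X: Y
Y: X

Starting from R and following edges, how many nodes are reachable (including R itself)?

18

BFS from R visits: R, G, O, V, L, Q, T, U, W, K, P, F, H, I, N, J, S, M
Reachable nodes: 18 of 20 total.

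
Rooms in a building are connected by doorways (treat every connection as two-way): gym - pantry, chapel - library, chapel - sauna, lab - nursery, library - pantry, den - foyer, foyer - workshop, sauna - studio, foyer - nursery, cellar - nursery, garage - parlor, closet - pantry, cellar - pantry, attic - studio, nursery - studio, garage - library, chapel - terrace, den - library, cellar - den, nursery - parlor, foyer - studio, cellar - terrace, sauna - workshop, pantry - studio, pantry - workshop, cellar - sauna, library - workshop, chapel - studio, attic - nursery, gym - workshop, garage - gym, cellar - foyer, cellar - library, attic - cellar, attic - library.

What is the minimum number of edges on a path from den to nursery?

2

Level 0: den
Level 1: cellar, foyer, library
Level 2: attic, chapel, garage, nursery, pantry, sauna, studio, terrace, workshop
Level 3: closet, gym, lab, parlor
nursery first appears at level 2.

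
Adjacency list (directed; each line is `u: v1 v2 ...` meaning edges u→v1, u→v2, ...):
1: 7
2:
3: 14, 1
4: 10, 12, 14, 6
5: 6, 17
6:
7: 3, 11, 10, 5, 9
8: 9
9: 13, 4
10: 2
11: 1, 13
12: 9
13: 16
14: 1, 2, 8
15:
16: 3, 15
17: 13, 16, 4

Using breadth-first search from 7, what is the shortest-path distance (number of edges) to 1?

2

Level 0: 7
Level 1: 3, 5, 9, 10, 11
Level 2: 1, 2, 4, 6, 13, 14, 17
Level 3: 8, 12, 16
Level 4: 15
1 first appears at level 2.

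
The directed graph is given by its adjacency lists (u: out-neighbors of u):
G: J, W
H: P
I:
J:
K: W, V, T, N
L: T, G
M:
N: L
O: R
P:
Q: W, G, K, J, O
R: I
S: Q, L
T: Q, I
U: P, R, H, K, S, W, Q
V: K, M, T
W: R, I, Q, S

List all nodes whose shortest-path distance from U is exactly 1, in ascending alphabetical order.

Level 0: U
Level 1: H, K, P, Q, R, S, W
Level 2: G, I, J, L, N, O, T, V
Level 3: M

H, K, P, Q, R, S, W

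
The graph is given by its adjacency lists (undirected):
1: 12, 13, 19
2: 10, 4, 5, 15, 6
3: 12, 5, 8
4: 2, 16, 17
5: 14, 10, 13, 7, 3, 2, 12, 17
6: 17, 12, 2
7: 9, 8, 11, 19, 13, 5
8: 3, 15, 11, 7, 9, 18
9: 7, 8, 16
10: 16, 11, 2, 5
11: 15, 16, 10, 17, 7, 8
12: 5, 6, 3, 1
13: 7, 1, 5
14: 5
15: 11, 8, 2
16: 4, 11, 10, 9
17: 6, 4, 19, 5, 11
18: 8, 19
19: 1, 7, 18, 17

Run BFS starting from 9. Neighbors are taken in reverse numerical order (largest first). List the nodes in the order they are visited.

9 16 8 7 11 10 4 18 15 3 19 13 5 17 2 12 1 14 6

Visit 9; enqueue 16, 8, 7 → queue [16, 8, 7]
Visit 16; enqueue 11, 10, 4 → queue [8, 7, 11, 10, 4]
Visit 8; enqueue 18, 15, 3 → queue [7, 11, 10, 4, 18, 15, 3]
Visit 7; enqueue 19, 13, 5 → queue [11, 10, 4, 18, 15, 3, 19, 13, 5]
Visit 11; enqueue 17 → queue [10, 4, 18, 15, 3, 19, 13, 5, 17]
Visit 10; enqueue 2 → queue [4, 18, 15, 3, 19, 13, 5, 17, 2]
Visit 4 → queue [18, 15, 3, 19, 13, 5, 17, 2]
Visit 18 → queue [15, 3, 19, 13, 5, 17, 2]
Visit 15 → queue [3, 19, 13, 5, 17, 2]
Visit 3; enqueue 12 → queue [19, 13, 5, 17, 2, 12]
Visit 19; enqueue 1 → queue [13, 5, 17, 2, 12, 1]
Visit 13 → queue [5, 17, 2, 12, 1]
Visit 5; enqueue 14 → queue [17, 2, 12, 1, 14]
Visit 17; enqueue 6 → queue [2, 12, 1, 14, 6]
Visit 2 → queue [12, 1, 14, 6]
Visit 12 → queue [1, 14, 6]
Visit 1 → queue [14, 6]
Visit 14 → queue [6]
Visit 6 → queue []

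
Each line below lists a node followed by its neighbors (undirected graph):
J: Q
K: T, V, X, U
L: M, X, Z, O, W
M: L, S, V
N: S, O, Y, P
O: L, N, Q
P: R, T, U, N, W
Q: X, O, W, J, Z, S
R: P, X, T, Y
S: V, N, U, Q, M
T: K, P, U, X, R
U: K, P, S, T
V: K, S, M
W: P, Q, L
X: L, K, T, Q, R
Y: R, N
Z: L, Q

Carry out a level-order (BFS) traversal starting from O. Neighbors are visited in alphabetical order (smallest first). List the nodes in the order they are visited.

O, L, N, Q, M, W, X, Z, P, S, Y, J, V, K, R, T, U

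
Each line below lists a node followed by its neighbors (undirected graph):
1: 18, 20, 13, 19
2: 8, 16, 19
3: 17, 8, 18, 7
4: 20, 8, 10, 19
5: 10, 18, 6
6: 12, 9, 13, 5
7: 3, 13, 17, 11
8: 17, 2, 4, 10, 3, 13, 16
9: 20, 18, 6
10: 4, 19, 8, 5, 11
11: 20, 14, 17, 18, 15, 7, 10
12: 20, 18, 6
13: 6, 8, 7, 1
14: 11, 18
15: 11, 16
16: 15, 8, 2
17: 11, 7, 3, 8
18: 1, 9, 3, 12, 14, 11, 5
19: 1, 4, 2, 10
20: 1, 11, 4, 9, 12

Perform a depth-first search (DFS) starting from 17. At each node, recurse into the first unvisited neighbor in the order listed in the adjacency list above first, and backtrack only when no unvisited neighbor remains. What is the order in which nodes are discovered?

Visit 17
17 → 11
11 → 20
20 → 1
1 → 18
18 → 9
9 → 6
6 → 12
6 → 13
13 → 8
8 → 2
2 → 16
16 → 15
2 → 19
19 → 4
4 → 10
10 → 5
8 → 3
3 → 7
18 → 14

17 11 20 1 18 9 6 12 13 8 2 16 15 19 4 10 5 3 7 14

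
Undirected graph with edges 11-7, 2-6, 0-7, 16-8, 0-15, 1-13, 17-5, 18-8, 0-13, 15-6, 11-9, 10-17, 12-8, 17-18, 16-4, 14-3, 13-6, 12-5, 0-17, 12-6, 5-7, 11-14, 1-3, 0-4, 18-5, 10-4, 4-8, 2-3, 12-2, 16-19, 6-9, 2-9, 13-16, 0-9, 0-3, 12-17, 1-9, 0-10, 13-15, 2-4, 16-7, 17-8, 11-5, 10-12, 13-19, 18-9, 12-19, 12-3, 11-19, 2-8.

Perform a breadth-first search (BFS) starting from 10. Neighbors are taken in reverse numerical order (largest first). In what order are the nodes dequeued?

Visit 10; enqueue 17, 12, 4, 0 → queue [17, 12, 4, 0]
Visit 17; enqueue 18, 8, 5 → queue [12, 4, 0, 18, 8, 5]
Visit 12; enqueue 19, 6, 3, 2 → queue [4, 0, 18, 8, 5, 19, 6, 3, 2]
Visit 4; enqueue 16 → queue [0, 18, 8, 5, 19, 6, 3, 2, 16]
Visit 0; enqueue 15, 13, 9, 7 → queue [18, 8, 5, 19, 6, 3, 2, 16, 15, 13, 9, 7]
Visit 18 → queue [8, 5, 19, 6, 3, 2, 16, 15, 13, 9, 7]
Visit 8 → queue [5, 19, 6, 3, 2, 16, 15, 13, 9, 7]
Visit 5; enqueue 11 → queue [19, 6, 3, 2, 16, 15, 13, 9, 7, 11]
Visit 19 → queue [6, 3, 2, 16, 15, 13, 9, 7, 11]
Visit 6 → queue [3, 2, 16, 15, 13, 9, 7, 11]
Visit 3; enqueue 14, 1 → queue [2, 16, 15, 13, 9, 7, 11, 14, 1]
Visit 2 → queue [16, 15, 13, 9, 7, 11, 14, 1]
Visit 16 → queue [15, 13, 9, 7, 11, 14, 1]
Visit 15 → queue [13, 9, 7, 11, 14, 1]
Visit 13 → queue [9, 7, 11, 14, 1]
Visit 9 → queue [7, 11, 14, 1]
Visit 7 → queue [11, 14, 1]
Visit 11 → queue [14, 1]
Visit 14 → queue [1]
Visit 1 → queue []

10 17 12 4 0 18 8 5 19 6 3 2 16 15 13 9 7 11 14 1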